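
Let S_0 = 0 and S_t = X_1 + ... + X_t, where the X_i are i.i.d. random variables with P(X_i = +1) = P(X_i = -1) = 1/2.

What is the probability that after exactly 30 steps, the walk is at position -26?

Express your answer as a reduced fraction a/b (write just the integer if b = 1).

Answer: 435/1073741824

Derivation:
To reach position -26 after 30 steps: need 2 steps of +1 and 28 of -1.
Favorable paths: C(30,2) = 435
Total paths: 2^30 = 1073741824
P = 435/1073741824 = 435/1073741824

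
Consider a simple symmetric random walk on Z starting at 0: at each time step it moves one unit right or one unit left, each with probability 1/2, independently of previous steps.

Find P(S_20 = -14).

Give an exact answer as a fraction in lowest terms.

Answer: 285/262144

Derivation:
To reach position -14 after 20 steps: need 3 steps of +1 and 17 of -1.
Favorable paths: C(20,3) = 1140
Total paths: 2^20 = 1048576
P = 1140/1048576 = 285/262144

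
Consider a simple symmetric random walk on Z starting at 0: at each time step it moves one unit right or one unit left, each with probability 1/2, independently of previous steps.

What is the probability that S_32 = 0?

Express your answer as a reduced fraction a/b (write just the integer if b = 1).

Answer: 300540195/2147483648

Derivation:
To return to 0 after 32 steps: need exactly 16 steps of +1 and 16 of -1.
Favorable paths: C(32,16) = 601080390
Total paths: 2^32 = 4294967296
P = 601080390/4294967296 = 300540195/2147483648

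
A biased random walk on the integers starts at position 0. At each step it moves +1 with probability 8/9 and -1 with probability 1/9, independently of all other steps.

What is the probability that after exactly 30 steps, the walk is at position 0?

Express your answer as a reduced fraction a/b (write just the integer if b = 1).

To be at 0 after 30 steps: need exactly 15 steps of +1 and 15 of -1.
Number of such sequences: C(30,15) = 155117520
Each has probability (8/9)^15 · (1/9)^15 = 35184372088832/42391158275216203514294433201
P = 155117520 · 35184372088832/42391158275216203514294433201 = 606412504575204392960/4710128697246244834921603689

Answer: 606412504575204392960/4710128697246244834921603689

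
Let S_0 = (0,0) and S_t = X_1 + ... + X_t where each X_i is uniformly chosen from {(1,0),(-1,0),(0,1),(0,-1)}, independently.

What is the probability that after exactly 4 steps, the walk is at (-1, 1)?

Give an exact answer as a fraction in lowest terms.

Answer: 3/32

Derivation:
Let h be the number of horizontal steps (so 4-h are vertical). To end at (-1,1) need (h-1)/2 right-steps and ((4-h)+1)/2 up-steps.
Sum over h with 1 ≤ h ≤ 3, h ≡ 1 (mod 2), 4-h ≡ 1 (mod 2):
h=1: C(4,1)·C(1,0)·C(3,2) = 4·1·3 = 12
h=3: C(4,3)·C(3,1)·C(1,1) = 4·3·1 = 12
Total favorable: 24
Total paths: 4^4 = 256
P = 24/256 = 3/32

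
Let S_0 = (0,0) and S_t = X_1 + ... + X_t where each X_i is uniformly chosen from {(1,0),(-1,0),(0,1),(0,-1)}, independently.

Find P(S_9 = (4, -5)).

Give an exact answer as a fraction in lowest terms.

Let h be the number of horizontal steps (so 9-h are vertical). To end at (4,-5) need (h+4)/2 right-steps and ((9-h)-5)/2 up-steps.
Sum over h with 4 ≤ h ≤ 4, h ≡ 0 (mod 2), 9-h ≡ 1 (mod 2):
h=4: C(9,4)·C(4,4)·C(5,0) = 126·1·1 = 126
Total favorable: 126
Total paths: 4^9 = 262144
P = 126/262144 = 63/131072

Answer: 63/131072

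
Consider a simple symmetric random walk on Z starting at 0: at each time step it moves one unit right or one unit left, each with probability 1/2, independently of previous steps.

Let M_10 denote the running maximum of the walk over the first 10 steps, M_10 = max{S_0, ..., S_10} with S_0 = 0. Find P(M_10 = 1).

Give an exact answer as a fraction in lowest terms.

Answer: 105/512

Derivation:
Let M_10 = max(S_0,...,S_10). Use the reflection principle: for j ≥ 1, #{paths with M_10 ≥ j} = #{S_10 ≥ j} + #{S_10 ≥ j+1}.
By reflection, #{M_10 ≥ 1} = #{S_10 ≥ 1} + #{S_10 ≥ 2} = 386 + 386 = 772.
#{M_10 ≥ 2} = #{S_10 ≥ 2} + #{S_10 ≥ 3} = 386 + 176 = 562.
#{M_10 = 1} = 772 - 562 = 210.
P(M_10 = 1) = 210/1024 = 105/512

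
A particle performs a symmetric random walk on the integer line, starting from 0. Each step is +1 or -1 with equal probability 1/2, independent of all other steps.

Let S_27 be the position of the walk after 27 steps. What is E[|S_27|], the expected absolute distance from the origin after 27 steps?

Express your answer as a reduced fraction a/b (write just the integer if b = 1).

Answer: 35102025/8388608

Derivation:
S_27 takes values m ≡ 1 (mod 2) with |m| ≤ 27; P(S_27=m) = C(27,(27+m)/2)/2^27.
Total paths: 2^27 = 134217728
Distribution: P(S=-27)=1/134217728, P(S=-25)=27/134217728, P(S=-23)=351/134217728, P(S=-21)=2925/134217728, P(S=-19)=17550/134217728, P(S=-17)=80730/134217728, P(S=-15)=296010/134217728, P(S=-13)=888030/134217728, P(S=-11)=2220075/134217728, P(S=-9)=4686825/134217728, P(S=-7)=8436285/134217728, P(S=-5)=13037895/134217728, P(S=-3)=17383860/134217728, P(S=-1)=20058300/134217728, P(S=1)=20058300/134217728, P(S=3)=17383860/134217728, P(S=5)=13037895/134217728, P(S=7)=8436285/134217728, P(S=9)=4686825/134217728, P(S=11)=2220075/134217728, P(S=13)=888030/134217728, P(S=15)=296010/134217728, P(S=17)=80730/134217728, P(S=19)=17550/134217728, P(S=21)=2925/134217728, P(S=23)=351/134217728, P(S=25)=27/134217728, P(S=27)=1/134217728
E[|S_27|] = Σ_m |m|·P(S_27=m) = 561632400/134217728 = 35102025/8388608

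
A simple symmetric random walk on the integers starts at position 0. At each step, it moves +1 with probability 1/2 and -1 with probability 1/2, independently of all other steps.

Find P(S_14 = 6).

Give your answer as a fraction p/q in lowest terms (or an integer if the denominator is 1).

To reach position 6 after 14 steps: need 10 steps of +1 and 4 of -1.
Favorable paths: C(14,10) = 1001
Total paths: 2^14 = 16384
P = 1001/16384 = 1001/16384

Answer: 1001/16384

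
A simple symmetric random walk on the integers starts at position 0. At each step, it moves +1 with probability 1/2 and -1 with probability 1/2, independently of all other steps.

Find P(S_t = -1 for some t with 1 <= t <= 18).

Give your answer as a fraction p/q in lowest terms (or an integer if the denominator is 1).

Answer: 53381/65536

Derivation:
Count via complement. Let g(t,s) = #length-t paths at position s with S_1..S_t all ≠ -1.
g(t,s) = g(t-1,s-1) + g(t-1,s+1) for s ≠ -1; g(t,-1) = 0.
t=0: g(0,0)=1
t=1: g(1,1)=1
t=2: g(2,0)=1 g(2,2)=1
t=3: g(3,1)=2 g(3,3)=1
t=4: g(4,0)=2 g(4,2)=3 g(4,4)=1
t=5: g(5,1)=5 g(5,3)=4 g(5,5)=1
t=6: g(6,0)=5 g(6,2)=9 g(6,4)=5 g(6,6)=1
t=7: g(7,1)=14 g(7,3)=14 g(7,5)=6 g(7,7)=1
t=8: g(8,0)=14 g(8,2)=28 g(8,4)=20 g(8,6)=7 g(8,8)=1
t=9: g(9,1)=42 g(9,3)=48 g(9,5)=27 g(9,7)=8 g(9,9)=1
t=10: g(10,0)=42 g(10,2)=90 g(10,4)=75 g(10,6)=35 g(10,8)=9 g(10,10)=1
t=11: g(11,1)=132 g(11,3)=165 g(11,5)=110 g(11,7)=44 g(11,9)=10 g(11,11)=1
t=12: g(12,0)=132 g(12,2)=297 g(12,4)=275 g(12,6)=154 g(12,8)=54 g(12,10)=11 g(12,12)=1
t=13: g(13,1)=429 g(13,3)=572 g(13,5)=429 g(13,7)=208 g(13,9)=65 g(13,11)=12 g(13,13)=1
t=14: g(14,0)=429 g(14,2)=1001 g(14,4)=1001 g(14,6)=637 g(14,8)=273 g(14,10)=77 g(14,12)=13 g(14,14)=1
t=15: g(15,1)=1430 g(15,3)=2002 g(15,5)=1638 g(15,7)=910 g(15,9)=350 g(15,11)=90 g(15,13)=14 g(15,15)=1
t=16: g(16,0)=1430 g(16,2)=3432 g(16,4)=3640 g(16,6)=2548 g(16,8)=1260 g(16,10)=440 g(16,12)=104 g(16,14)=15 g(16,16)=1
t=17: g(17,1)=4862 g(17,3)=7072 g(17,5)=6188 g(17,7)=3808 g(17,9)=1700 g(17,11)=544 g(17,13)=119 g(17,15)=16 g(17,17)=1
t=18: g(18,0)=4862 g(18,2)=11934 g(18,4)=13260 g(18,6)=9996 g(18,8)=5508 g(18,10)=2244 g(18,12)=663 g(18,14)=135 g(18,16)=17 g(18,18)=1
Paths never hitting -1: Σ_s g(18,s) = 48620
Paths hitting -1: 2^18 - 48620 = 213524
P = 213524/262144 = 53381/65536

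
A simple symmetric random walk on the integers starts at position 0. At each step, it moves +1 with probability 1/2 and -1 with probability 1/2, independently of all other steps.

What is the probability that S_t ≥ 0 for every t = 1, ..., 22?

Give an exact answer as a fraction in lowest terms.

Let f(t,s) = #length-t paths at position s with S_1..S_t all ≥ 0.
f(t,s) = f(t-1,s-1) + f(t-1,s+1) for s ≥ 0; f(t,s) = 0 for s < 0.
t=0: f(0,0)=1
t=1: f(1,1)=1
t=2: f(2,0)=1 f(2,2)=1
t=3: f(3,1)=2 f(3,3)=1
t=4: f(4,0)=2 f(4,2)=3 f(4,4)=1
t=5: f(5,1)=5 f(5,3)=4 f(5,5)=1
t=6: f(6,0)=5 f(6,2)=9 f(6,4)=5 f(6,6)=1
t=7: f(7,1)=14 f(7,3)=14 f(7,5)=6 f(7,7)=1
t=8: f(8,0)=14 f(8,2)=28 f(8,4)=20 f(8,6)=7 f(8,8)=1
t=9: f(9,1)=42 f(9,3)=48 f(9,5)=27 f(9,7)=8 f(9,9)=1
t=10: f(10,0)=42 f(10,2)=90 f(10,4)=75 f(10,6)=35 f(10,8)=9 f(10,10)=1
t=11: f(11,1)=132 f(11,3)=165 f(11,5)=110 f(11,7)=44 f(11,9)=10 f(11,11)=1
t=12: f(12,0)=132 f(12,2)=297 f(12,4)=275 f(12,6)=154 f(12,8)=54 f(12,10)=11 f(12,12)=1
t=13: f(13,1)=429 f(13,3)=572 f(13,5)=429 f(13,7)=208 f(13,9)=65 f(13,11)=12 f(13,13)=1
t=14: f(14,0)=429 f(14,2)=1001 f(14,4)=1001 f(14,6)=637 f(14,8)=273 f(14,10)=77 f(14,12)=13 f(14,14)=1
t=15: f(15,1)=1430 f(15,3)=2002 f(15,5)=1638 f(15,7)=910 f(15,9)=350 f(15,11)=90 f(15,13)=14 f(15,15)=1
t=16: f(16,0)=1430 f(16,2)=3432 f(16,4)=3640 f(16,6)=2548 f(16,8)=1260 f(16,10)=440 f(16,12)=104 f(16,14)=15 f(16,16)=1
t=17: f(17,1)=4862 f(17,3)=7072 f(17,5)=6188 f(17,7)=3808 f(17,9)=1700 f(17,11)=544 f(17,13)=119 f(17,15)=16 f(17,17)=1
t=18: f(18,0)=4862 f(18,2)=11934 f(18,4)=13260 f(18,6)=9996 f(18,8)=5508 f(18,10)=2244 f(18,12)=663 f(18,14)=135 f(18,16)=17 f(18,18)=1
t=19: f(19,1)=16796 f(19,3)=25194 f(19,5)=23256 f(19,7)=15504 f(19,9)=7752 f(19,11)=2907 f(19,13)=798 f(19,15)=152 f(19,17)=18 f(19,19)=1
t=20: f(20,0)=16796 f(20,2)=41990 f(20,4)=48450 f(20,6)=38760 f(20,8)=23256 f(20,10)=10659 f(20,12)=3705 f(20,14)=950 f(20,16)=170 f(20,18)=19 f(20,20)=1
t=21: f(21,1)=58786 f(21,3)=90440 f(21,5)=87210 f(21,7)=62016 f(21,9)=33915 f(21,11)=14364 f(21,13)=4655 f(21,15)=1120 f(21,17)=189 f(21,19)=20 f(21,21)=1
t=22: f(22,0)=58786 f(22,2)=149226 f(22,4)=177650 f(22,6)=149226 f(22,8)=95931 f(22,10)=48279 f(22,12)=19019 f(22,14)=5775 f(22,16)=1309 f(22,18)=209 f(22,20)=21 f(22,22)=1
Σ_s f(22,s) = 705432
P = 705432/4194304 = 88179/524288

Answer: 88179/524288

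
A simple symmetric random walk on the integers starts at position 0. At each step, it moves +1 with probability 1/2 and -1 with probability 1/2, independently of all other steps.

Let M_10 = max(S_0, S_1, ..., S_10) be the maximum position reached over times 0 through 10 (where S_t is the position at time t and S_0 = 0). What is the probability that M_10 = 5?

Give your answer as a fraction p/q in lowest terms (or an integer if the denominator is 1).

Answer: 45/1024

Derivation:
Let M_10 = max(S_0,...,S_10). Use the reflection principle: for j ≥ 1, #{paths with M_10 ≥ j} = #{S_10 ≥ j} + #{S_10 ≥ j+1}.
By reflection, #{M_10 ≥ 5} = #{S_10 ≥ 5} + #{S_10 ≥ 6} = 56 + 56 = 112.
#{M_10 ≥ 6} = #{S_10 ≥ 6} + #{S_10 ≥ 7} = 56 + 11 = 67.
#{M_10 = 5} = 112 - 67 = 45.
P(M_10 = 5) = 45/1024 = 45/1024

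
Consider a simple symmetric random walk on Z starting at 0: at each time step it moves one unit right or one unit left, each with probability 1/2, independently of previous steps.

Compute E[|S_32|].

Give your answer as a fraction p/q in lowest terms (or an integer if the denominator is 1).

S_32 takes values m ≡ 0 (mod 2) with |m| ≤ 32; P(S_32=m) = C(32,(32+m)/2)/2^32.
Total paths: 2^32 = 4294967296
Distribution: P(S=-32)=1/4294967296, P(S=-30)=32/4294967296, P(S=-28)=496/4294967296, P(S=-26)=4960/4294967296, P(S=-24)=35960/4294967296, P(S=-22)=201376/4294967296, P(S=-20)=906192/4294967296, P(S=-18)=3365856/4294967296, P(S=-16)=10518300/4294967296, P(S=-14)=28048800/4294967296, P(S=-12)=64512240/4294967296, P(S=-10)=129024480/4294967296, P(S=-8)=225792840/4294967296, P(S=-6)=347373600/4294967296, P(S=-4)=471435600/4294967296, P(S=-2)=565722720/4294967296, P(S=0)=601080390/4294967296, P(S=2)=565722720/4294967296, P(S=4)=471435600/4294967296, P(S=6)=347373600/4294967296, P(S=8)=225792840/4294967296, P(S=10)=129024480/4294967296, P(S=12)=64512240/4294967296, P(S=14)=28048800/4294967296, P(S=16)=10518300/4294967296, P(S=18)=3365856/4294967296, P(S=20)=906192/4294967296, P(S=22)=201376/4294967296, P(S=24)=35960/4294967296, P(S=26)=4960/4294967296, P(S=28)=496/4294967296, P(S=30)=32/4294967296, P(S=32)=1/4294967296
E[|S_32|] = Σ_m |m|·P(S_32=m) = 19234572480/4294967296 = 300540195/67108864

Answer: 300540195/67108864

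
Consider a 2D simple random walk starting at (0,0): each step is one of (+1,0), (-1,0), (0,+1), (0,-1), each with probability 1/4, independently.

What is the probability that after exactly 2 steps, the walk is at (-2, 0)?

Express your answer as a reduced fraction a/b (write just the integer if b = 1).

Let h be the number of horizontal steps (so 2-h are vertical). To end at (-2,0) need (h-2)/2 right-steps and ((2-h)+0)/2 up-steps.
Sum over h with 2 ≤ h ≤ 2, h ≡ 0 (mod 2), 2-h ≡ 0 (mod 2):
h=2: C(2,2)·C(2,0)·C(0,0) = 1·1·1 = 1
Total favorable: 1
Total paths: 4^2 = 16
P = 1/16 = 1/16

Answer: 1/16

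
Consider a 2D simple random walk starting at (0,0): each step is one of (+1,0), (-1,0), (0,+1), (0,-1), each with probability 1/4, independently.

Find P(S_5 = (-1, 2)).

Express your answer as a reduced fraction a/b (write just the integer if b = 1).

Answer: 25/512

Derivation:
Let h be the number of horizontal steps (so 5-h are vertical). To end at (-1,2) need (h-1)/2 right-steps and ((5-h)+2)/2 up-steps.
Sum over h with 1 ≤ h ≤ 3, h ≡ 1 (mod 2), 5-h ≡ 0 (mod 2):
h=1: C(5,1)·C(1,0)·C(4,3) = 5·1·4 = 20
h=3: C(5,3)·C(3,1)·C(2,2) = 10·3·1 = 30
Total favorable: 50
Total paths: 4^5 = 1024
P = 50/1024 = 25/512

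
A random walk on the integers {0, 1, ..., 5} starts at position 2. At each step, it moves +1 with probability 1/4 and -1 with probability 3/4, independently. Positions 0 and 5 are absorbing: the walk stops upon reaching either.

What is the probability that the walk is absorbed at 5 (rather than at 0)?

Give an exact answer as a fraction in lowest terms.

Answer: 4/121

Derivation:
Biased walk: p = 1/4, q = 3/4, r = q/p = 3
Gambler's ruin: P(hit 5 before 0 | start at 2) = (1 - r^a)/(1 - r^N)
r^2 = 9; r^5 = 243
P = (1 - 9) / (1 - 243) = -8 / -242 = 4/121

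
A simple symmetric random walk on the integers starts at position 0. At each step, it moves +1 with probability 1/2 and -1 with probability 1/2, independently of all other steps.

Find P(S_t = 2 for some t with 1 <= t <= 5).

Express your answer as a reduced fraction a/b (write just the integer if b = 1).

Answer: 3/8

Derivation:
Count via complement. Let g(t,s) = #length-t paths at position s with S_1..S_t all ≠ 2.
g(t,s) = g(t-1,s-1) + g(t-1,s+1) for s ≠ 2; g(t,2) = 0.
t=0: g(0,0)=1
t=1: g(1,-1)=1 g(1,1)=1
t=2: g(2,-2)=1 g(2,0)=2
t=3: g(3,-3)=1 g(3,-1)=3 g(3,1)=2
t=4: g(4,-4)=1 g(4,-2)=4 g(4,0)=5
t=5: g(5,-5)=1 g(5,-3)=5 g(5,-1)=9 g(5,1)=5
Paths never hitting 2: Σ_s g(5,s) = 20
Paths hitting 2: 2^5 - 20 = 12
P = 12/32 = 3/8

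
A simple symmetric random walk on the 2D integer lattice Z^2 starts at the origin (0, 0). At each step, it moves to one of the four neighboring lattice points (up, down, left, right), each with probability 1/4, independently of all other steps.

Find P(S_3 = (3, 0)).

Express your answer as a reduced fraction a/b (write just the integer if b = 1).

Let h be the number of horizontal steps (so 3-h are vertical). To end at (3,0) need (h+3)/2 right-steps and ((3-h)+0)/2 up-steps.
Sum over h with 3 ≤ h ≤ 3, h ≡ 1 (mod 2), 3-h ≡ 0 (mod 2):
h=3: C(3,3)·C(3,3)·C(0,0) = 1·1·1 = 1
Total favorable: 1
Total paths: 4^3 = 64
P = 1/64 = 1/64

Answer: 1/64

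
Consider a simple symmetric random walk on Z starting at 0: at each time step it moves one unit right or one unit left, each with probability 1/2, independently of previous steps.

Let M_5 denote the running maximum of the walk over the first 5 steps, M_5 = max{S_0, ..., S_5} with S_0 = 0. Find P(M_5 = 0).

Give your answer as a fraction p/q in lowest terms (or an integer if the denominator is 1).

Answer: 5/16

Derivation:
Let M_5 = max(S_0,...,S_5). Use the reflection principle: for j ≥ 1, #{paths with M_5 ≥ j} = #{S_5 ≥ j} + #{S_5 ≥ j+1}.
P(M_5 ≥ 0) = 1 since S_0 = 0, so #{M_5 ≥ 0} = 32.
#{M_5 ≥ 1} = #{S_5 ≥ 1} + #{S_5 ≥ 2} = 16 + 6 = 22.
#{M_5 = 0} = 32 - 22 = 10.
P(M_5 = 0) = 10/32 = 5/16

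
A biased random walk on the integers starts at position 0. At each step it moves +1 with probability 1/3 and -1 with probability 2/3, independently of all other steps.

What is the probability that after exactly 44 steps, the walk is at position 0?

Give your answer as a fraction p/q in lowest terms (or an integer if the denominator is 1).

To be at 0 after 44 steps: need exactly 22 steps of +1 and 22 of -1.
Number of such sequences: C(44,22) = 2104098963720
Each has probability (1/3)^22 · (2/3)^22 = 4194304/984770902183611232881
P = 2104098963720 · 4194304/984770902183611232881 = 2941743566642216960/328256967394537077627

Answer: 2941743566642216960/328256967394537077627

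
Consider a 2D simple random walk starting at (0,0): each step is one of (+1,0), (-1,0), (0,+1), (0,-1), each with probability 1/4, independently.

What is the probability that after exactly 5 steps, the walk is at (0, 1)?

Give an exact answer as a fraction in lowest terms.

Answer: 25/256

Derivation:
Let h be the number of horizontal steps (so 5-h are vertical). To end at (0,1) need (h+0)/2 right-steps and ((5-h)+1)/2 up-steps.
Sum over h with 0 ≤ h ≤ 4, h ≡ 0 (mod 2), 5-h ≡ 1 (mod 2):
h=0: C(5,0)·C(0,0)·C(5,3) = 1·1·10 = 10
h=2: C(5,2)·C(2,1)·C(3,2) = 10·2·3 = 60
h=4: C(5,4)·C(4,2)·C(1,1) = 5·6·1 = 30
Total favorable: 100
Total paths: 4^5 = 1024
P = 100/1024 = 25/256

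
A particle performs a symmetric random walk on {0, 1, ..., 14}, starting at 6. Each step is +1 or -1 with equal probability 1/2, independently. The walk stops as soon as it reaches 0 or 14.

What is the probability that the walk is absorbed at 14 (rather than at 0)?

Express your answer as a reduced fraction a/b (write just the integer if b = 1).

Symmetric walk (p = 1/2): the harmonic-function argument gives P(hit 14 before 0 | start at 6) = a/N.
P = 6/14 = 3/7

Answer: 3/7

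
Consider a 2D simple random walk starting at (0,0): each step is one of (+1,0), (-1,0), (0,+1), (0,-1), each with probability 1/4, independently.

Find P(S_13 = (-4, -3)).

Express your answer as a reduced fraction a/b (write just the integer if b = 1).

Answer: 61347/8388608

Derivation:
Let h be the number of horizontal steps (so 13-h are vertical). To end at (-4,-3) need (h-4)/2 right-steps and ((13-h)-3)/2 up-steps.
Sum over h with 4 ≤ h ≤ 10, h ≡ 0 (mod 2), 13-h ≡ 1 (mod 2):
h=4: C(13,4)·C(4,0)·C(9,3) = 715·1·84 = 60060
h=6: C(13,6)·C(6,1)·C(7,2) = 1716·6·21 = 216216
h=8: C(13,8)·C(8,2)·C(5,1) = 1287·28·5 = 180180
h=10: C(13,10)·C(10,3)·C(3,0) = 286·120·1 = 34320
Total favorable: 490776
Total paths: 4^13 = 67108864
P = 490776/67108864 = 61347/8388608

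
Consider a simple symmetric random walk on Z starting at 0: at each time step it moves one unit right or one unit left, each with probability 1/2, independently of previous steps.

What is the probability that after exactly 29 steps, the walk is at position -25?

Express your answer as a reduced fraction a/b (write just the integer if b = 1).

To reach position -25 after 29 steps: need 2 steps of +1 and 27 of -1.
Favorable paths: C(29,2) = 406
Total paths: 2^29 = 536870912
P = 406/536870912 = 203/268435456

Answer: 203/268435456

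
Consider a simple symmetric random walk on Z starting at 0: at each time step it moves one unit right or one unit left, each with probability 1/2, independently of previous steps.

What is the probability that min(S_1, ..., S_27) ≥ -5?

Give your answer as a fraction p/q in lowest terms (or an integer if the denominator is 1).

Answer: 50480055/67108864

Derivation:
Let f(t,s) = #length-t paths at position s with S_1..S_t all ≥ -5.
f(t,s) = f(t-1,s-1) + f(t-1,s+1) for s ≥ -5; f(t,s) = 0 for s < -5.
t=0: f(0,0)=1
t=1: f(1,-1)=1 f(1,1)=1
t=2: f(2,-2)=1 f(2,0)=2 f(2,2)=1
t=3: f(3,-3)=1 f(3,-1)=3 f(3,1)=3 f(3,3)=1
t=4: f(4,-4)=1 f(4,-2)=4 f(4,0)=6 f(4,2)=4 f(4,4)=1
t=5: f(5,-5)=1 f(5,-3)=5 f(5,-1)=10 f(5,1)=10 f(5,3)=5 f(5,5)=1
t=6: f(6,-4)=6 f(6,-2)=15 f(6,0)=20 f(6,2)=15 f(6,4)=6 f(6,6)=1
t=7: f(7,-5)=6 f(7,-3)=21 f(7,-1)=35 f(7,1)=35 f(7,3)=21 f(7,5)=7 f(7,7)=1
t=8: f(8,-4)=27 f(8,-2)=56 f(8,0)=70 f(8,2)=56 f(8,4)=28 f(8,6)=8 f(8,8)=1
t=9: f(9,-5)=27 f(9,-3)=83 f(9,-1)=126 f(9,1)=126 f(9,3)=84 f(9,5)=36 f(9,7)=9 f(9,9)=1
t=10: f(10,-4)=110 f(10,-2)=209 f(10,0)=252 f(10,2)=210 f(10,4)=120 f(10,6)=45 f(10,8)=10 f(10,10)=1
t=11: f(11,-5)=110 f(11,-3)=319 f(11,-1)=461 f(11,1)=462 f(11,3)=330 f(11,5)=165 f(11,7)=55 f(11,9)=11 f(11,11)=1
t=12: f(12,-4)=429 f(12,-2)=780 f(12,0)=923 f(12,2)=792 f(12,4)=495 f(12,6)=220 f(12,8)=66 f(12,10)=12 f(12,12)=1
t=13: f(13,-5)=429 f(13,-3)=1209 f(13,-1)=1703 f(13,1)=1715 f(13,3)=1287 f(13,5)=715 f(13,7)=286 f(13,9)=78 f(13,11)=13 f(13,13)=1
t=14: f(14,-4)=1638 f(14,-2)=2912 f(14,0)=3418 f(14,2)=3002 f(14,4)=2002 f(14,6)=1001 f(14,8)=364 f(14,10)=91 f(14,12)=14 f(14,14)=1
t=15: f(15,-5)=1638 f(15,-3)=4550 f(15,-1)=6330 f(15,1)=6420 f(15,3)=5004 f(15,5)=3003 f(15,7)=1365 f(15,9)=455 f(15,11)=105 f(15,13)=15 f(15,15)=1
t=16: f(16,-4)=6188 f(16,-2)=10880 f(16,0)=12750 f(16,2)=11424 f(16,4)=8007 f(16,6)=4368 f(16,8)=1820 f(16,10)=560 f(16,12)=120 f(16,14)=16 f(16,16)=1
t=17: f(17,-5)=6188 f(17,-3)=17068 f(17,-1)=23630 f(17,1)=24174 f(17,3)=19431 f(17,5)=12375 f(17,7)=6188 f(17,9)=2380 f(17,11)=680 f(17,13)=136 f(17,15)=17 f(17,17)=1
t=18: f(18,-4)=23256 f(18,-2)=40698 f(18,0)=47804 f(18,2)=43605 f(18,4)=31806 f(18,6)=18563 f(18,8)=8568 f(18,10)=3060 f(18,12)=816 f(18,14)=153 f(18,16)=18 f(18,18)=1
t=19: f(19,-5)=23256 f(19,-3)=63954 f(19,-1)=88502 f(19,1)=91409 f(19,3)=75411 f(19,5)=50369 f(19,7)=27131 f(19,9)=11628 f(19,11)=3876 f(19,13)=969 f(19,15)=171 f(19,17)=19 f(19,19)=1
t=20: f(20,-4)=87210 f(20,-2)=152456 f(20,0)=179911 f(20,2)=166820 f(20,4)=125780 f(20,6)=77500 f(20,8)=38759 f(20,10)=15504 f(20,12)=4845 f(20,14)=1140 f(20,16)=190 f(20,18)=20 f(20,20)=1
t=21: f(21,-5)=87210 f(21,-3)=239666 f(21,-1)=332367 f(21,1)=346731 f(21,3)=292600 f(21,5)=203280 f(21,7)=116259 f(21,9)=54263 f(21,11)=20349 f(21,13)=5985 f(21,15)=1330 f(21,17)=210 f(21,19)=21 f(21,21)=1
t=22: f(22,-4)=326876 f(22,-2)=572033 f(22,0)=679098 f(22,2)=639331 f(22,4)=495880 f(22,6)=319539 f(22,8)=170522 f(22,10)=74612 f(22,12)=26334 f(22,14)=7315 f(22,16)=1540 f(22,18)=231 f(22,20)=22 f(22,22)=1
t=23: f(23,-5)=326876 f(23,-3)=898909 f(23,-1)=1251131 f(23,1)=1318429 f(23,3)=1135211 f(23,5)=815419 f(23,7)=490061 f(23,9)=245134 f(23,11)=100946 f(23,13)=33649 f(23,15)=8855 f(23,17)=1771 f(23,19)=253 f(23,21)=23 f(23,23)=1
t=24: f(24,-4)=1225785 f(24,-2)=2150040 f(24,0)=2569560 f(24,2)=2453640 f(24,4)=1950630 f(24,6)=1305480 f(24,8)=735195 f(24,10)=346080 f(24,12)=134595 f(24,14)=42504 f(24,16)=10626 f(24,18)=2024 f(24,20)=276 f(24,22)=24 f(24,24)=1
t=25: f(25,-5)=1225785 f(25,-3)=3375825 f(25,-1)=4719600 f(25,1)=5023200 f(25,3)=4404270 f(25,5)=3256110 f(25,7)=2040675 f(25,9)=1081275 f(25,11)=480675 f(25,13)=177099 f(25,15)=53130 f(25,17)=12650 f(25,19)=2300 f(25,21)=300 f(25,23)=25 f(25,25)=1
t=26: f(26,-4)=4601610 f(26,-2)=8095425 f(26,0)=9742800 f(26,2)=9427470 f(26,4)=7660380 f(26,6)=5296785 f(26,8)=3121950 f(26,10)=1561950 f(26,12)=657774 f(26,14)=230229 f(26,16)=65780 f(26,18)=14950 f(26,20)=2600 f(26,22)=325 f(26,24)=26 f(26,26)=1
t=27: f(27,-5)=4601610 f(27,-3)=12697035 f(27,-1)=17838225 f(27,1)=19170270 f(27,3)=17087850 f(27,5)=12957165 f(27,7)=8418735 f(27,9)=4683900 f(27,11)=2219724 f(27,13)=888003 f(27,15)=296009 f(27,17)=80730 f(27,19)=17550 f(27,21)=2925 f(27,23)=351 f(27,25)=27 f(27,27)=1
Σ_s f(27,s) = 100960110
P = 100960110/134217728 = 50480055/67108864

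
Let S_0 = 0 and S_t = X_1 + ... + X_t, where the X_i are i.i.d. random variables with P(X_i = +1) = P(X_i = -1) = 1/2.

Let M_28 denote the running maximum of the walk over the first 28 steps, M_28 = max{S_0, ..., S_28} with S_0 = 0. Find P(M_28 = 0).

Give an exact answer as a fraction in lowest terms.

Answer: 5014575/33554432

Derivation:
Let M_28 = max(S_0,...,S_28). Use the reflection principle: for j ≥ 1, #{paths with M_28 ≥ j} = #{S_28 ≥ j} + #{S_28 ≥ j+1}.
P(M_28 ≥ 0) = 1 since S_0 = 0, so #{M_28 ≥ 0} = 268435456.
#{M_28 ≥ 1} = #{S_28 ≥ 1} + #{S_28 ≥ 2} = 114159428 + 114159428 = 228318856.
#{M_28 = 0} = 268435456 - 228318856 = 40116600.
P(M_28 = 0) = 40116600/268435456 = 5014575/33554432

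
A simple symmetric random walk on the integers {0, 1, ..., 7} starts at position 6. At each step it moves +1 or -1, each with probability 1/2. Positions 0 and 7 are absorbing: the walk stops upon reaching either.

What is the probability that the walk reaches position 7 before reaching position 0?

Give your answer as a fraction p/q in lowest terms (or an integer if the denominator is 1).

Answer: 6/7

Derivation:
Symmetric walk (p = 1/2): the harmonic-function argument gives P(hit 7 before 0 | start at 6) = a/N.
P = 6/7 = 6/7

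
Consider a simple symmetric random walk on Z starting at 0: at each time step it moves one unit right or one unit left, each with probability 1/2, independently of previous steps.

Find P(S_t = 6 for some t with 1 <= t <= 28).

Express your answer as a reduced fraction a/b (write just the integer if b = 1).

Answer: 35558423/134217728

Derivation:
Count via complement. Let g(t,s) = #length-t paths at position s with S_1..S_t all ≠ 6.
g(t,s) = g(t-1,s-1) + g(t-1,s+1) for s ≠ 6; g(t,6) = 0.
t=0: g(0,0)=1
t=1: g(1,-1)=1 g(1,1)=1
t=2: g(2,-2)=1 g(2,0)=2 g(2,2)=1
t=3: g(3,-3)=1 g(3,-1)=3 g(3,1)=3 g(3,3)=1
t=4: g(4,-4)=1 g(4,-2)=4 g(4,0)=6 g(4,2)=4 g(4,4)=1
t=5: g(5,-5)=1 g(5,-3)=5 g(5,-1)=10 g(5,1)=10 g(5,3)=5 g(5,5)=1
t=6: g(6,-6)=1 g(6,-4)=6 g(6,-2)=15 g(6,0)=20 g(6,2)=15 g(6,4)=6
t=7: g(7,-7)=1 g(7,-5)=7 g(7,-3)=21 g(7,-1)=35 g(7,1)=35 g(7,3)=21 g(7,5)=6
t=8: g(8,-8)=1 g(8,-6)=8 g(8,-4)=28 g(8,-2)=56 g(8,0)=70 g(8,2)=56 g(8,4)=27
t=9: g(9,-9)=1 g(9,-7)=9 g(9,-5)=36 g(9,-3)=84 g(9,-1)=126 g(9,1)=126 g(9,3)=83 g(9,5)=27
t=10: g(10,-10)=1 g(10,-8)=10 g(10,-6)=45 g(10,-4)=120 g(10,-2)=210 g(10,0)=252 g(10,2)=209 g(10,4)=110
t=11: g(11,-11)=1 g(11,-9)=11 g(11,-7)=55 g(11,-5)=165 g(11,-3)=330 g(11,-1)=462 g(11,1)=461 g(11,3)=319 g(11,5)=110
t=12: g(12,-12)=1 g(12,-10)=12 g(12,-8)=66 g(12,-6)=220 g(12,-4)=495 g(12,-2)=792 g(12,0)=923 g(12,2)=780 g(12,4)=429
t=13: g(13,-13)=1 g(13,-11)=13 g(13,-9)=78 g(13,-7)=286 g(13,-5)=715 g(13,-3)=1287 g(13,-1)=1715 g(13,1)=1703 g(13,3)=1209 g(13,5)=429
t=14: g(14,-14)=1 g(14,-12)=14 g(14,-10)=91 g(14,-8)=364 g(14,-6)=1001 g(14,-4)=2002 g(14,-2)=3002 g(14,0)=3418 g(14,2)=2912 g(14,4)=1638
t=15: g(15,-15)=1 g(15,-13)=15 g(15,-11)=105 g(15,-9)=455 g(15,-7)=1365 g(15,-5)=3003 g(15,-3)=5004 g(15,-1)=6420 g(15,1)=6330 g(15,3)=4550 g(15,5)=1638
t=16: g(16,-16)=1 g(16,-14)=16 g(16,-12)=120 g(16,-10)=560 g(16,-8)=1820 g(16,-6)=4368 g(16,-4)=8007 g(16,-2)=11424 g(16,0)=12750 g(16,2)=10880 g(16,4)=6188
t=17: g(17,-17)=1 g(17,-15)=17 g(17,-13)=136 g(17,-11)=680 g(17,-9)=2380 g(17,-7)=6188 g(17,-5)=12375 g(17,-3)=19431 g(17,-1)=24174 g(17,1)=23630 g(17,3)=17068 g(17,5)=6188
t=18: g(18,-18)=1 g(18,-16)=18 g(18,-14)=153 g(18,-12)=816 g(18,-10)=3060 g(18,-8)=8568 g(18,-6)=18563 g(18,-4)=31806 g(18,-2)=43605 g(18,0)=47804 g(18,2)=40698 g(18,4)=23256
t=19: g(19,-19)=1 g(19,-17)=19 g(19,-15)=171 g(19,-13)=969 g(19,-11)=3876 g(19,-9)=11628 g(19,-7)=27131 g(19,-5)=50369 g(19,-3)=75411 g(19,-1)=91409 g(19,1)=88502 g(19,3)=63954 g(19,5)=23256
t=20: g(20,-20)=1 g(20,-18)=20 g(20,-16)=190 g(20,-14)=1140 g(20,-12)=4845 g(20,-10)=15504 g(20,-8)=38759 g(20,-6)=77500 g(20,-4)=125780 g(20,-2)=166820 g(20,0)=179911 g(20,2)=152456 g(20,4)=87210
t=21: g(21,-21)=1 g(21,-19)=21 g(21,-17)=210 g(21,-15)=1330 g(21,-13)=5985 g(21,-11)=20349 g(21,-9)=54263 g(21,-7)=116259 g(21,-5)=203280 g(21,-3)=292600 g(21,-1)=346731 g(21,1)=332367 g(21,3)=239666 g(21,5)=87210
t=22: g(22,-22)=1 g(22,-20)=22 g(22,-18)=231 g(22,-16)=1540 g(22,-14)=7315 g(22,-12)=26334 g(22,-10)=74612 g(22,-8)=170522 g(22,-6)=319539 g(22,-4)=495880 g(22,-2)=639331 g(22,0)=679098 g(22,2)=572033 g(22,4)=326876
t=23: g(23,-23)=1 g(23,-21)=23 g(23,-19)=253 g(23,-17)=1771 g(23,-15)=8855 g(23,-13)=33649 g(23,-11)=100946 g(23,-9)=245134 g(23,-7)=490061 g(23,-5)=815419 g(23,-3)=1135211 g(23,-1)=1318429 g(23,1)=1251131 g(23,3)=898909 g(23,5)=326876
t=24: g(24,-24)=1 g(24,-22)=24 g(24,-20)=276 g(24,-18)=2024 g(24,-16)=10626 g(24,-14)=42504 g(24,-12)=134595 g(24,-10)=346080 g(24,-8)=735195 g(24,-6)=1305480 g(24,-4)=1950630 g(24,-2)=2453640 g(24,0)=2569560 g(24,2)=2150040 g(24,4)=1225785
t=25: g(25,-25)=1 g(25,-23)=25 g(25,-21)=300 g(25,-19)=2300 g(25,-17)=12650 g(25,-15)=53130 g(25,-13)=177099 g(25,-11)=480675 g(25,-9)=1081275 g(25,-7)=2040675 g(25,-5)=3256110 g(25,-3)=4404270 g(25,-1)=5023200 g(25,1)=4719600 g(25,3)=3375825 g(25,5)=1225785
t=26: g(26,-26)=1 g(26,-24)=26 g(26,-22)=325 g(26,-20)=2600 g(26,-18)=14950 g(26,-16)=65780 g(26,-14)=230229 g(26,-12)=657774 g(26,-10)=1561950 g(26,-8)=3121950 g(26,-6)=5296785 g(26,-4)=7660380 g(26,-2)=9427470 g(26,0)=9742800 g(26,2)=8095425 g(26,4)=4601610
t=27: g(27,-27)=1 g(27,-25)=27 g(27,-23)=351 g(27,-21)=2925 g(27,-19)=17550 g(27,-17)=80730 g(27,-15)=296009 g(27,-13)=888003 g(27,-11)=2219724 g(27,-9)=4683900 g(27,-7)=8418735 g(27,-5)=12957165 g(27,-3)=17087850 g(27,-1)=19170270 g(27,1)=17838225 g(27,3)=12697035 g(27,5)=4601610
t=28: g(28,-28)=1 g(28,-26)=28 g(28,-24)=378 g(28,-22)=3276 g(28,-20)=20475 g(28,-18)=98280 g(28,-16)=376739 g(28,-14)=1184012 g(28,-12)=3107727 g(28,-10)=6903624 g(28,-8)=13102635 g(28,-6)=21375900 g(28,-4)=30045015 g(28,-2)=36258120 g(28,0)=37008495 g(28,2)=30535260 g(28,4)=17298645
Paths never hitting 6: Σ_s g(28,s) = 197318610
Paths hitting 6: 2^28 - 197318610 = 71116846
P = 71116846/268435456 = 35558423/134217728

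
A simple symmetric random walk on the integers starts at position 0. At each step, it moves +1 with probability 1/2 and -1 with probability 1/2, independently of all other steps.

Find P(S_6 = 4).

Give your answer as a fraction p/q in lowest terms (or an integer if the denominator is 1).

Answer: 3/32

Derivation:
To reach position 4 after 6 steps: need 5 steps of +1 and 1 of -1.
Favorable paths: C(6,5) = 6
Total paths: 2^6 = 64
P = 6/64 = 3/32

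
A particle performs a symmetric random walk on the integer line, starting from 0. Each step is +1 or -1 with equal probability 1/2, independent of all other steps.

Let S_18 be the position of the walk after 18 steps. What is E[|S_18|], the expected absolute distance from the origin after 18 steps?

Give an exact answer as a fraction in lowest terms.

Answer: 109395/32768

Derivation:
S_18 takes values m ≡ 0 (mod 2) with |m| ≤ 18; P(S_18=m) = C(18,(18+m)/2)/2^18.
Total paths: 2^18 = 262144
Distribution: P(S=-18)=1/262144, P(S=-16)=18/262144, P(S=-14)=153/262144, P(S=-12)=816/262144, P(S=-10)=3060/262144, P(S=-8)=8568/262144, P(S=-6)=18564/262144, P(S=-4)=31824/262144, P(S=-2)=43758/262144, P(S=0)=48620/262144, P(S=2)=43758/262144, P(S=4)=31824/262144, P(S=6)=18564/262144, P(S=8)=8568/262144, P(S=10)=3060/262144, P(S=12)=816/262144, P(S=14)=153/262144, P(S=16)=18/262144, P(S=18)=1/262144
E[|S_18|] = Σ_m |m|·P(S_18=m) = 875160/262144 = 109395/32768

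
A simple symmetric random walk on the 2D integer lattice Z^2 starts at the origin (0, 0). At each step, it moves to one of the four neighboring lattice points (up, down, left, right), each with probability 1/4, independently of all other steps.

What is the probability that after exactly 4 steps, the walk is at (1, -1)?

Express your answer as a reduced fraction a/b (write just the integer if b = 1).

Answer: 3/32

Derivation:
Let h be the number of horizontal steps (so 4-h are vertical). To end at (1,-1) need (h+1)/2 right-steps and ((4-h)-1)/2 up-steps.
Sum over h with 1 ≤ h ≤ 3, h ≡ 1 (mod 2), 4-h ≡ 1 (mod 2):
h=1: C(4,1)·C(1,1)·C(3,1) = 4·1·3 = 12
h=3: C(4,3)·C(3,2)·C(1,0) = 4·3·1 = 12
Total favorable: 24
Total paths: 4^4 = 256
P = 24/256 = 3/32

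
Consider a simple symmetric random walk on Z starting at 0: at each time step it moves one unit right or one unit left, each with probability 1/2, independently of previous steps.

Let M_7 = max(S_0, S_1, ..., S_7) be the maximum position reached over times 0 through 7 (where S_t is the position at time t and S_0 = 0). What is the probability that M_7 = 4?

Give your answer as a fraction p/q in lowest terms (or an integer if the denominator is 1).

Answer: 7/128

Derivation:
Let M_7 = max(S_0,...,S_7). Use the reflection principle: for j ≥ 1, #{paths with M_7 ≥ j} = #{S_7 ≥ j} + #{S_7 ≥ j+1}.
By reflection, #{M_7 ≥ 4} = #{S_7 ≥ 4} + #{S_7 ≥ 5} = 8 + 8 = 16.
#{M_7 ≥ 5} = #{S_7 ≥ 5} + #{S_7 ≥ 6} = 8 + 1 = 9.
#{M_7 = 4} = 16 - 9 = 7.
P(M_7 = 4) = 7/128 = 7/128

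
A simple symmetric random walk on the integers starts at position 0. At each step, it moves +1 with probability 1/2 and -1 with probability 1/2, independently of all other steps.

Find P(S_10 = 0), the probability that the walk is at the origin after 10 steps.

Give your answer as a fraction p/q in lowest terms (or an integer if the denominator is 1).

To return to 0 after 10 steps: need exactly 5 steps of +1 and 5 of -1.
Favorable paths: C(10,5) = 252
Total paths: 2^10 = 1024
P = 252/1024 = 63/256

Answer: 63/256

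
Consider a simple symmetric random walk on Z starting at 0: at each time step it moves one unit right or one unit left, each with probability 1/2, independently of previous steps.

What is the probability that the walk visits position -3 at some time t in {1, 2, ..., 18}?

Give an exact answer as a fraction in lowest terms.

Count via complement. Let g(t,s) = #length-t paths at position s with S_1..S_t all ≠ -3.
g(t,s) = g(t-1,s-1) + g(t-1,s+1) for s ≠ -3; g(t,-3) = 0.
t=0: g(0,0)=1
t=1: g(1,-1)=1 g(1,1)=1
t=2: g(2,-2)=1 g(2,0)=2 g(2,2)=1
t=3: g(3,-1)=3 g(3,1)=3 g(3,3)=1
t=4: g(4,-2)=3 g(4,0)=6 g(4,2)=4 g(4,4)=1
t=5: g(5,-1)=9 g(5,1)=10 g(5,3)=5 g(5,5)=1
t=6: g(6,-2)=9 g(6,0)=19 g(6,2)=15 g(6,4)=6 g(6,6)=1
t=7: g(7,-1)=28 g(7,1)=34 g(7,3)=21 g(7,5)=7 g(7,7)=1
t=8: g(8,-2)=28 g(8,0)=62 g(8,2)=55 g(8,4)=28 g(8,6)=8 g(8,8)=1
t=9: g(9,-1)=90 g(9,1)=117 g(9,3)=83 g(9,5)=36 g(9,7)=9 g(9,9)=1
t=10: g(10,-2)=90 g(10,0)=207 g(10,2)=200 g(10,4)=119 g(10,6)=45 g(10,8)=10 g(10,10)=1
t=11: g(11,-1)=297 g(11,1)=407 g(11,3)=319 g(11,5)=164 g(11,7)=55 g(11,9)=11 g(11,11)=1
t=12: g(12,-2)=297 g(12,0)=704 g(12,2)=726 g(12,4)=483 g(12,6)=219 g(12,8)=66 g(12,10)=12 g(12,12)=1
t=13: g(13,-1)=1001 g(13,1)=1430 g(13,3)=1209 g(13,5)=702 g(13,7)=285 g(13,9)=78 g(13,11)=13 g(13,13)=1
t=14: g(14,-2)=1001 g(14,0)=2431 g(14,2)=2639 g(14,4)=1911 g(14,6)=987 g(14,8)=363 g(14,10)=91 g(14,12)=14 g(14,14)=1
t=15: g(15,-1)=3432 g(15,1)=5070 g(15,3)=4550 g(15,5)=2898 g(15,7)=1350 g(15,9)=454 g(15,11)=105 g(15,13)=15 g(15,15)=1
t=16: g(16,-2)=3432 g(16,0)=8502 g(16,2)=9620 g(16,4)=7448 g(16,6)=4248 g(16,8)=1804 g(16,10)=559 g(16,12)=120 g(16,14)=16 g(16,16)=1
t=17: g(17,-1)=11934 g(17,1)=18122 g(17,3)=17068 g(17,5)=11696 g(17,7)=6052 g(17,9)=2363 g(17,11)=679 g(17,13)=136 g(17,15)=17 g(17,17)=1
t=18: g(18,-2)=11934 g(18,0)=30056 g(18,2)=35190 g(18,4)=28764 g(18,6)=17748 g(18,8)=8415 g(18,10)=3042 g(18,12)=815 g(18,14)=153 g(18,16)=18 g(18,18)=1
Paths never hitting -3: Σ_s g(18,s) = 136136
Paths hitting -3: 2^18 - 136136 = 126008
P = 126008/262144 = 15751/32768

Answer: 15751/32768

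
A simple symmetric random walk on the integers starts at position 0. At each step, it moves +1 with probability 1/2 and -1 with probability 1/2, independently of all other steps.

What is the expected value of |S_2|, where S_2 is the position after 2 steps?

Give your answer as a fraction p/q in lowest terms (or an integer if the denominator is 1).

S_2 takes values m ≡ 0 (mod 2) with |m| ≤ 2; P(S_2=m) = C(2,(2+m)/2)/2^2.
Total paths: 2^2 = 4
Distribution: P(S=-2)=1/4, P(S=0)=2/4, P(S=2)=1/4
E[|S_2|] = Σ_m |m|·P(S_2=m) = 4/4 = 1

Answer: 1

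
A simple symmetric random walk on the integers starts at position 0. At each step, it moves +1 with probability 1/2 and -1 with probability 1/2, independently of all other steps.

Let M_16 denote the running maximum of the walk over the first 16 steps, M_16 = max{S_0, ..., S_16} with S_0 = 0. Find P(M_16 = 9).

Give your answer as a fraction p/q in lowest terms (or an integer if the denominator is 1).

Answer: 35/4096

Derivation:
Let M_16 = max(S_0,...,S_16). Use the reflection principle: for j ≥ 1, #{paths with M_16 ≥ j} = #{S_16 ≥ j} + #{S_16 ≥ j+1}.
By reflection, #{M_16 ≥ 9} = #{S_16 ≥ 9} + #{S_16 ≥ 10} = 697 + 697 = 1394.
#{M_16 ≥ 10} = #{S_16 ≥ 10} + #{S_16 ≥ 11} = 697 + 137 = 834.
#{M_16 = 9} = 1394 - 834 = 560.
P(M_16 = 9) = 560/65536 = 35/4096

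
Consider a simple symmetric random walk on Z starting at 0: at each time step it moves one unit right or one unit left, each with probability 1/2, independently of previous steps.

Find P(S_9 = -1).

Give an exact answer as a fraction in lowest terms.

Answer: 63/256

Derivation:
To reach position -1 after 9 steps: need 4 steps of +1 and 5 of -1.
Favorable paths: C(9,4) = 126
Total paths: 2^9 = 512
P = 126/512 = 63/256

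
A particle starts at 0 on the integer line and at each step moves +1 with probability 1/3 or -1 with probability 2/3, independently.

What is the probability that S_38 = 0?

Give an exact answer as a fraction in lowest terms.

To be at 0 after 38 steps: need exactly 19 steps of +1 and 19 of -1.
Number of such sequences: C(38,19) = 35345263800
Each has probability (1/3)^19 · (2/3)^19 = 524288/1350851717672992089
P = 35345263800 · 524288/1350851717672992089 = 6177032555724800/450283905890997363

Answer: 6177032555724800/450283905890997363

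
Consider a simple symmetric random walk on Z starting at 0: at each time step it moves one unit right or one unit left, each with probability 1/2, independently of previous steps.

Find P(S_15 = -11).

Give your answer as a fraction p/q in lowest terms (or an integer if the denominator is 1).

Answer: 105/32768

Derivation:
To reach position -11 after 15 steps: need 2 steps of +1 and 13 of -1.
Favorable paths: C(15,2) = 105
Total paths: 2^15 = 32768
P = 105/32768 = 105/32768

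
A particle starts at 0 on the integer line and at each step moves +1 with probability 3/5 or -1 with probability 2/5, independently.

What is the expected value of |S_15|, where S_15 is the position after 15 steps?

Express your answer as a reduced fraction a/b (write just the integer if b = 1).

Answer: 4868227263/1220703125

Derivation:
S_15 takes values m ≡ 1 (mod 2) with |m| ≤ 15; P(S_15=m) = C(15,(15+m)/2) · (3/5)^((15+m)/2) · (2/5)^((15-m)/2).
Distribution: P(S=-15)=32768/30517578125, P(S=-13)=147456/6103515625, P(S=-11)=1548288/6103515625, P(S=-9)=10063872/6103515625, P(S=-7)=45287424/6103515625, P(S=-5)=747242496/30517578125, P(S=-3)=373621248/6103515625, P(S=-1)=720555264/6103515625, P(S=1)=1080832896/6103515625, P(S=3)=1260971712/6103515625, P(S=5)=5674372704/30517578125, P(S=7)=773778096/6103515625, P(S=9)=386889048/6103515625, P(S=11)=133923132/6103515625, P(S=13)=28697814/6103515625, P(S=15)=14348907/30517578125
E[|S_15|] = Σ_m |m|·P(S_15=m) = 4868227263/1220703125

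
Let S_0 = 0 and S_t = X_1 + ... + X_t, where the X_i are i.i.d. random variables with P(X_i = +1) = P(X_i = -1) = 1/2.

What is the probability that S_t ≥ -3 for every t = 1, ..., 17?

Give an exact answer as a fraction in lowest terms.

Let f(t,s) = #length-t paths at position s with S_1..S_t all ≥ -3.
f(t,s) = f(t-1,s-1) + f(t-1,s+1) for s ≥ -3; f(t,s) = 0 for s < -3.
t=0: f(0,0)=1
t=1: f(1,-1)=1 f(1,1)=1
t=2: f(2,-2)=1 f(2,0)=2 f(2,2)=1
t=3: f(3,-3)=1 f(3,-1)=3 f(3,1)=3 f(3,3)=1
t=4: f(4,-2)=4 f(4,0)=6 f(4,2)=4 f(4,4)=1
t=5: f(5,-3)=4 f(5,-1)=10 f(5,1)=10 f(5,3)=5 f(5,5)=1
t=6: f(6,-2)=14 f(6,0)=20 f(6,2)=15 f(6,4)=6 f(6,6)=1
t=7: f(7,-3)=14 f(7,-1)=34 f(7,1)=35 f(7,3)=21 f(7,5)=7 f(7,7)=1
t=8: f(8,-2)=48 f(8,0)=69 f(8,2)=56 f(8,4)=28 f(8,6)=8 f(8,8)=1
t=9: f(9,-3)=48 f(9,-1)=117 f(9,1)=125 f(9,3)=84 f(9,5)=36 f(9,7)=9 f(9,9)=1
t=10: f(10,-2)=165 f(10,0)=242 f(10,2)=209 f(10,4)=120 f(10,6)=45 f(10,8)=10 f(10,10)=1
t=11: f(11,-3)=165 f(11,-1)=407 f(11,1)=451 f(11,3)=329 f(11,5)=165 f(11,7)=55 f(11,9)=11 f(11,11)=1
t=12: f(12,-2)=572 f(12,0)=858 f(12,2)=780 f(12,4)=494 f(12,6)=220 f(12,8)=66 f(12,10)=12 f(12,12)=1
t=13: f(13,-3)=572 f(13,-1)=1430 f(13,1)=1638 f(13,3)=1274 f(13,5)=714 f(13,7)=286 f(13,9)=78 f(13,11)=13 f(13,13)=1
t=14: f(14,-2)=2002 f(14,0)=3068 f(14,2)=2912 f(14,4)=1988 f(14,6)=1000 f(14,8)=364 f(14,10)=91 f(14,12)=14 f(14,14)=1
t=15: f(15,-3)=2002 f(15,-1)=5070 f(15,1)=5980 f(15,3)=4900 f(15,5)=2988 f(15,7)=1364 f(15,9)=455 f(15,11)=105 f(15,13)=15 f(15,15)=1
t=16: f(16,-2)=7072 f(16,0)=11050 f(16,2)=10880 f(16,4)=7888 f(16,6)=4352 f(16,8)=1819 f(16,10)=560 f(16,12)=120 f(16,14)=16 f(16,16)=1
t=17: f(17,-3)=7072 f(17,-1)=18122 f(17,1)=21930 f(17,3)=18768 f(17,5)=12240 f(17,7)=6171 f(17,9)=2379 f(17,11)=680 f(17,13)=136 f(17,15)=17 f(17,17)=1
Σ_s f(17,s) = 87516
P = 87516/131072 = 21879/32768

Answer: 21879/32768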